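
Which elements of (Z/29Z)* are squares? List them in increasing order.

1,4,5,6,7,9,13,16,20,22,23,24,25,28

Square k = 1,…,14 (k and 29−k give the same square):
1²=1, 2²=4, 3²=9, 4²=16, 5²=25, 6²≡7, 7²≡20, 8²≡6, 9²≡23, 10²≡13, 11²≡5, 12²≡28, 13²≡24, 14²≡22 (mod 29).
So the quadratic residues mod 29 are {1, 4, 5, 6, 7, 9, 13, 16, 20, 22, 23, 24, 25, 28}.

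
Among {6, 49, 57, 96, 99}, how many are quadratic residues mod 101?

3

(6/101) = +1 → QR.
(49/101) = +1 → QR.
(57/101) = -1 → non-residue.
(96/101) = +1 → QR.
(99/101) = -1 → non-residue.
Total quadratic residues among the 5: 3.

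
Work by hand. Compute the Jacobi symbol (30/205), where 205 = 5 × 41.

0

Pull out 2: since 205 ≡ 5 (mod 8), (2/205) = -1.
Reciprocity: 15 ≡ 3 and 205 ≡ 1 (mod 4), so (15/205) = +(205/15).
Reduce top mod 15: now compute (10/15).
Pull out 2: since 15 ≡ 7 (mod 8), (2/15) = +1.
Reciprocity: 5 ≡ 1 and 15 ≡ 3 (mod 4), so (5/15) = +(15/5).
Reduce top mod 5: now compute (0/5).
Top reduces to 0: gcd > 1, so the symbol is 0.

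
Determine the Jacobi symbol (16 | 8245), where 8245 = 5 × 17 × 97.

Pull out 2^4: since 8245 ≡ 5 (mod 8), (2/8245) = -1, so (2/8245)^4 = +1.
Reached (1/8245) = 1. Collecting the sign flips along the way, the symbol is +1.

1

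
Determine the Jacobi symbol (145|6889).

1

Reciprocity: 145 ≡ 1 and 6889 ≡ 1 (mod 4), so (145/6889) = +(6889/145).
Reduce top mod 145: now compute (74/145).
Pull out 2: since 145 ≡ 1 (mod 8), (2/145) = +1.
Reciprocity: 37 ≡ 1 and 145 ≡ 1 (mod 4), so (37/145) = +(145/37).
Reduce top mod 37: now compute (34/37).
Pull out 2: since 37 ≡ 5 (mod 8), (2/37) = -1.
Reciprocity: 17 ≡ 1 and 37 ≡ 1 (mod 4), so (17/37) = +(37/17).
Reduce top mod 17: now compute (3/17).
Reciprocity: 3 ≡ 3 and 17 ≡ 1 (mod 4), so (3/17) = +(17/3).
Reduce top mod 3: now compute (2/3).
Pull out 2: since 3 ≡ 3 (mod 8), (2/3) = -1.
Reached (1/3) = 1. Collecting the sign flips along the way, the symbol is +1.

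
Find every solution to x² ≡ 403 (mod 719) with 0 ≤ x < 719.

287, 432

Since 719 ≡ 3 (mod 4), a square root of 403 is 403^((719+1)/4) = 403^180 mod 719.
Repeated squaring: 403^2≡634, 403^4≡35, 403^8≡506, 403^16≡72, 403^32≡151, 403^64≡512, 403^128≡428 (mod 719).
403^180 = 403^(128+32+16+4) ≡ 432 (mod 719).
Check: 432² = 186624 ≡ 403 (mod 719). The two roots are 287 and 432.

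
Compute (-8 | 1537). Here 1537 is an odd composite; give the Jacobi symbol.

First reduce: -8 ≡ 1529 (mod 1537).
Reciprocity: 1529 ≡ 1 and 1537 ≡ 1 (mod 4), so (1529/1537) = +(1537/1529).
Reduce top mod 1529: now compute (8/1529).
Pull out 2^3: since 1529 ≡ 1 (mod 8), (2/1529) = +1, so (2/1529)^3 = +1.
Reached (1/1529) = 1. Collecting the sign flips along the way, the symbol is +1.

1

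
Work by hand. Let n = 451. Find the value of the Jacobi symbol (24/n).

1

Pull out 2^3: since 451 ≡ 3 (mod 8), (2/451) = -1, so (2/451)^3 = -1.
Reciprocity: 3 ≡ 3 and 451 ≡ 3 (mod 4), so (3/451) = −(451/3).
Reduce top mod 3: now compute (1/3).
Reached (1/3) = 1. Collecting the sign flips along the way, the symbol is +1.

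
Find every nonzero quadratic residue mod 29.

Square k = 1,…,14 (k and 29−k give the same square):
1²=1, 2²=4, 3²=9, 4²=16, 5²=25, 6²≡7, 7²≡20, 8²≡6, 9²≡23, 10²≡13, 11²≡5, 12²≡28, 13²≡24, 14²≡22 (mod 29).
So the quadratic residues mod 29 are {1, 4, 5, 6, 7, 9, 13, 16, 20, 22, 23, 24, 25, 28}.

1, 4, 5, 6, 7, 9, 13, 16, 20, 22, 23, 24, 25, 28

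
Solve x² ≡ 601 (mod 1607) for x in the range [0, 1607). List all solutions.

761, 846

Since 1607 ≡ 3 (mod 4), a square root of 601 is 601^((1607+1)/4) = 601^402 mod 1607.
Repeated squaring: 601^2≡1233, 601^4≡67, 601^8≡1275, 601^16≡948, 601^32≡391, 601^64≡216, 601^128≡53, 601^256≡1202 (mod 1607).
601^402 = 601^(256+128+16+2) ≡ 761 (mod 1607).
Check: 761² = 579121 ≡ 601 (mod 1607). The two roots are 761 and 846.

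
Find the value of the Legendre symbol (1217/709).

Euler's criterion: (1217/709) ≡ 508^354 (mod 709).
508^2 ≡ 697 (mod 709)
508^4 ≡ 144 (mod 709)
508^8 ≡ 175 (mod 709)
508^16 ≡ 138 (mod 709)
508^32 ≡ 610 (mod 709)
508^64 ≡ 584 (mod 709)
508^128 ≡ 27 (mod 709)
508^256 ≡ 20 (mod 709)
508^354 = 508^(256+64+32+2) ≡ 1 (mod 709).
Result is 1, so (1217/709) = 1.

1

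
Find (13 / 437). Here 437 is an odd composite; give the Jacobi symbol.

-1

Reciprocity: 13 ≡ 1 and 437 ≡ 1 (mod 4), so (13/437) = +(437/13).
Reduce top mod 13: now compute (8/13).
Pull out 2^3: since 13 ≡ 5 (mod 8), (2/13) = -1, so (2/13)^3 = -1.
Reached (1/13) = 1. Collecting the sign flips along the way, the symbol is -1.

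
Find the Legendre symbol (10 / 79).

1

Pull out 2: since 79 ≡ 7 (mod 8), (2/79) = +1.
Reciprocity: 5 ≡ 1 and 79 ≡ 3 (mod 4), so (5/79) = +(79/5).
Reduce top mod 5: now compute (4/5).
Pull out 2^2: since 5 ≡ 5 (mod 8), (2/5) = -1, so (2/5)^2 = +1.
Reached (1/5) = 1. Collecting the sign flips along the way, the symbol is +1.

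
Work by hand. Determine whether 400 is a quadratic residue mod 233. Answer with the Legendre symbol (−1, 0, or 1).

Euler's criterion: (400/233) ≡ 167^116 (mod 233).
167^2 ≡ 162 (mod 233)
167^4 ≡ 148 (mod 233)
167^8 ≡ 2 (mod 233)
167^16 ≡ 4 (mod 233)
167^32 ≡ 16 (mod 233)
167^64 ≡ 23 (mod 233)
167^116 = 167^(64+32+16+4) ≡ 1 (mod 233).
Result is 1, so (400/233) = 1.

1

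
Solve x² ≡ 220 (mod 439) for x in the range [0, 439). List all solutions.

209, 230

Since 439 ≡ 3 (mod 4), a square root of 220 is 220^((439+1)/4) = 220^110 mod 439.
Repeated squaring: 220^2≡110, 220^4≡247, 220^8≡427, 220^16≡144, 220^32≡103, 220^64≡73 (mod 439).
220^110 = 220^(64+32+8+4+2) ≡ 209 (mod 439).
Check: 209² = 43681 ≡ 220 (mod 439). The two roots are 209 and 230.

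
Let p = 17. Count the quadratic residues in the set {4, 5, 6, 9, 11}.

2

(4/17) = +1 → QR.
(5/17) = -1 → non-residue.
(6/17) = -1 → non-residue.
(9/17) = +1 → QR.
(11/17) = -1 → non-residue.
Total quadratic residues among the 5: 2.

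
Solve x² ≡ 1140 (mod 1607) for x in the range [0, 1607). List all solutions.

662, 945

Since 1607 ≡ 3 (mod 4), a square root of 1140 is 1140^((1607+1)/4) = 1140^402 mod 1607.
Repeated squaring: 1140^2≡1144, 1140^4≡638, 1140^8≡473, 1140^16≡356, 1140^32≡1390, 1140^64≡486, 1140^128≡1574, 1140^256≡1089 (mod 1607).
1140^402 = 1140^(256+128+16+2) ≡ 945 (mod 1607).
Check: 945² = 893025 ≡ 1140 (mod 1607). The two roots are 662 and 945.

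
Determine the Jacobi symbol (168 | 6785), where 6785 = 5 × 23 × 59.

Pull out 2^3: since 6785 ≡ 1 (mod 8), (2/6785) = +1, so (2/6785)^3 = +1.
Reciprocity: 21 ≡ 1 and 6785 ≡ 1 (mod 4), so (21/6785) = +(6785/21).
Reduce top mod 21: now compute (2/21).
Pull out 2: since 21 ≡ 5 (mod 8), (2/21) = -1.
Reached (1/21) = 1. Collecting the sign flips along the way, the symbol is -1.

-1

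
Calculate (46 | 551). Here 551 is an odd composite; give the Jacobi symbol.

Pull out 2: since 551 ≡ 7 (mod 8), (2/551) = +1.
Reciprocity: 23 ≡ 3 and 551 ≡ 3 (mod 4), so (23/551) = −(551/23).
Reduce top mod 23: now compute (22/23).
Pull out 2: since 23 ≡ 7 (mod 8), (2/23) = +1.
Reciprocity: 11 ≡ 3 and 23 ≡ 3 (mod 4), so (11/23) = −(23/11).
Reduce top mod 11: now compute (1/11).
Reached (1/11) = 1. Collecting the sign flips along the way, the symbol is +1.

1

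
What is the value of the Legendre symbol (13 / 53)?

1

Reciprocity: 13 ≡ 1 and 53 ≡ 1 (mod 4), so (13/53) = +(53/13).
Reduce top mod 13: now compute (1/13).
Reached (1/13) = 1. Collecting the sign flips along the way, the symbol is +1.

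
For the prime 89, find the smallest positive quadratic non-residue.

(2/89) = +1, so 2 is a residue.
(3/89) = −1, so 3 is the smallest positive non-residue mod 89.

3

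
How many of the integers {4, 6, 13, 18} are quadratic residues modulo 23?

4

(4/23) = +1 → QR.
(6/23) = +1 → QR.
(13/23) = +1 → QR.
(18/23) = +1 → QR.
Total quadratic residues among the 4: 4.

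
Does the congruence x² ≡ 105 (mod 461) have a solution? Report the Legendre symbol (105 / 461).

Reciprocity: 105 ≡ 1 and 461 ≡ 1 (mod 4), so (105/461) = +(461/105).
Reduce top mod 105: now compute (41/105).
Reciprocity: 41 ≡ 1 and 105 ≡ 1 (mod 4), so (41/105) = +(105/41).
Reduce top mod 41: now compute (23/41).
Reciprocity: 23 ≡ 3 and 41 ≡ 1 (mod 4), so (23/41) = +(41/23).
Reduce top mod 23: now compute (18/23).
Pull out 2: since 23 ≡ 7 (mod 8), (2/23) = +1.
Reciprocity: 9 ≡ 1 and 23 ≡ 3 (mod 4), so (9/23) = +(23/9).
Reduce top mod 9: now compute (5/9).
Reciprocity: 5 ≡ 1 and 9 ≡ 1 (mod 4), so (5/9) = +(9/5).
Reduce top mod 5: now compute (4/5).
Pull out 2^2: since 5 ≡ 5 (mod 8), (2/5) = -1, so (2/5)^2 = +1.
Reached (1/5) = 1. Collecting the sign flips along the way, the symbol is +1.

1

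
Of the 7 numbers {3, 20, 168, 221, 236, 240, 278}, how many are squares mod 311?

(3/311) = +1 → QR.
(20/311) = +1 → QR.
(168/311) = +1 → QR.
(221/311) = -1 → non-residue.
(236/311) = -1 → non-residue.
(240/311) = +1 → QR.
(278/311) = +1 → QR.
Total quadratic residues among the 7: 5.

5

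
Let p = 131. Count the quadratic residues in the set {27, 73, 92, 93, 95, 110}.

1

(27/131) = +1 → QR.
(73/131) = -1 → non-residue.
(92/131) = -1 → non-residue.
(93/131) = -1 → non-residue.
(95/131) = -1 → non-residue.
(110/131) = -1 → non-residue.
Total quadratic residues among the 6: 1.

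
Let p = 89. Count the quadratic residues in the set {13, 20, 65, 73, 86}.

(13/89) = -1 → non-residue.
(20/89) = +1 → QR.
(65/89) = -1 → non-residue.
(73/89) = +1 → QR.
(86/89) = -1 → non-residue.
Total quadratic residues among the 5: 2.

2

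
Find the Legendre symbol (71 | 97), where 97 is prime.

Euler's criterion: (71/97) ≡ 71^48 (mod 97).
71^2 ≡ 94 (mod 97)
71^4 ≡ 9 (mod 97)
71^8 ≡ 81 (mod 97)
71^16 ≡ 62 (mod 97)
71^32 ≡ 61 (mod 97)
71^48 = 71^(32+16) ≡ 96 (mod 97).
Result is 96 ≡ −1, so (71/97) = −1.

-1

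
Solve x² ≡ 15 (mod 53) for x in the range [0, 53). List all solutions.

11, 42

53 ≡ 1 (mod 4), so we find a root by search.
Trying successive values, 11² = 121 ≡ 15 (mod 53). The other root is 53 − 11 = 42.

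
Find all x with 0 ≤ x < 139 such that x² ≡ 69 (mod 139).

25, 114

Since 139 ≡ 3 (mod 4), a square root of 69 is 69^((139+1)/4) = 69^35 mod 139.
Repeated squaring: 69^2≡35, 69^4≡113, 69^8≡120, 69^16≡83, 69^32≡78 (mod 139).
69^35 = 69^(32+2+1) ≡ 25 (mod 139).
Check: 25² = 625 ≡ 69 (mod 139). The two roots are 25 and 114.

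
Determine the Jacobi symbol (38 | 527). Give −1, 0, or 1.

Pull out 2: since 527 ≡ 7 (mod 8), (2/527) = +1.
Reciprocity: 19 ≡ 3 and 527 ≡ 3 (mod 4), so (19/527) = −(527/19).
Reduce top mod 19: now compute (14/19).
Pull out 2: since 19 ≡ 3 (mod 8), (2/19) = -1.
Reciprocity: 7 ≡ 3 and 19 ≡ 3 (mod 4), so (7/19) = −(19/7).
Reduce top mod 7: now compute (5/7).
Reciprocity: 5 ≡ 1 and 7 ≡ 3 (mod 4), so (5/7) = +(7/5).
Reduce top mod 5: now compute (2/5).
Pull out 2: since 5 ≡ 5 (mod 8), (2/5) = -1.
Reached (1/5) = 1. Collecting the sign flips along the way, the symbol is +1.

1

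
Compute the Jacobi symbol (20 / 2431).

Pull out 2^2: since 2431 ≡ 7 (mod 8), (2/2431) = +1, so (2/2431)^2 = +1.
Reciprocity: 5 ≡ 1 and 2431 ≡ 3 (mod 4), so (5/2431) = +(2431/5).
Reduce top mod 5: now compute (1/5).
Reached (1/5) = 1. Collecting the sign flips along the way, the symbol is +1.

1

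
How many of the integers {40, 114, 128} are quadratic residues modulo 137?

1

(40/137) = -1 → non-residue.
(114/137) = -1 → non-residue.
(128/137) = +1 → QR.
Total quadratic residues among the 3: 1.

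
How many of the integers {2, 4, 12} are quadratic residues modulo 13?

2

(2/13) = -1 → non-residue.
(4/13) = +1 → QR.
(12/13) = +1 → QR.
Total quadratic residues among the 3: 2.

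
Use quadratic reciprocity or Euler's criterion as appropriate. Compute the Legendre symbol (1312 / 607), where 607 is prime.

First reduce: 1312 ≡ 98 (mod 607).
Pull out 2: since 607 ≡ 7 (mod 8), (2/607) = +1.
Reciprocity: 49 ≡ 1 and 607 ≡ 3 (mod 4), so (49/607) = +(607/49).
Reduce top mod 49: now compute (19/49).
Reciprocity: 19 ≡ 3 and 49 ≡ 1 (mod 4), so (19/49) = +(49/19).
Reduce top mod 19: now compute (11/19).
Reciprocity: 11 ≡ 3 and 19 ≡ 3 (mod 4), so (11/19) = −(19/11).
Reduce top mod 11: now compute (8/11).
Pull out 2^3: since 11 ≡ 3 (mod 8), (2/11) = -1, so (2/11)^3 = -1.
Reached (1/11) = 1. Collecting the sign flips along the way, the symbol is +1.

1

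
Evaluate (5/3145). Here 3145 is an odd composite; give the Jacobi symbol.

Reciprocity: 5 ≡ 1 and 3145 ≡ 1 (mod 4), so (5/3145) = +(3145/5).
Reduce top mod 5: now compute (0/5).
Top reduces to 0: gcd > 1, so the symbol is 0.

0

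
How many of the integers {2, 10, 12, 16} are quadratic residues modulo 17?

2

(2/17) = +1 → QR.
(10/17) = -1 → non-residue.
(12/17) = -1 → non-residue.
(16/17) = +1 → QR.
Total quadratic residues among the 4: 2.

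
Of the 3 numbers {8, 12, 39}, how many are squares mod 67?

(8/67) = -1 → non-residue.
(12/67) = -1 → non-residue.
(39/67) = +1 → QR.
Total quadratic residues among the 3: 1.

1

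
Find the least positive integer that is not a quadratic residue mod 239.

7

(2/239) = +1, so 2 is a residue.
(3/239) = +1, so 3 is a residue.
(4/239) = +1, so 4 is a residue.
(5/239) = +1, so 5 is a residue.
(6/239) = +1, so 6 is a residue.
(7/239) = −1, so 7 is the smallest positive non-residue mod 239.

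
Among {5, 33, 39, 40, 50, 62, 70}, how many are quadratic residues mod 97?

(5/97) = -1 → non-residue.
(33/97) = +1 → QR.
(39/97) = -1 → non-residue.
(40/97) = -1 → non-residue.
(50/97) = +1 → QR.
(62/97) = +1 → QR.
(70/97) = +1 → QR.
Total quadratic residues among the 7: 4.

4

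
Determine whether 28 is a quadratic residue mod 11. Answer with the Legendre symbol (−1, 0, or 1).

Euler's criterion: (28/11) ≡ 6^5 (mod 11).
6^2 ≡ 3 (mod 11)
6^4 ≡ 9 (mod 11)
6^5 = 6^(4+1) ≡ 10 (mod 11).
Result is 10 ≡ −1, so (28/11) = −1.

-1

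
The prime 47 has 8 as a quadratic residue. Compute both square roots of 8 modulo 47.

14, 33

Since 47 ≡ 3 (mod 4), a square root of 8 is 8^((47+1)/4) = 8^12 mod 47.
Repeated squaring: 8^2≡17, 8^4≡7, 8^8≡2 (mod 47).
8^12 = 8^(8+4) ≡ 14 (mod 47).
Check: 14² = 196 ≡ 8 (mod 47). The two roots are 14 and 33.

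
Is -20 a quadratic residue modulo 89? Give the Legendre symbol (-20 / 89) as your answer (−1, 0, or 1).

1

First reduce: -20 ≡ 69 (mod 89).
Reciprocity: 69 ≡ 1 and 89 ≡ 1 (mod 4), so (69/89) = +(89/69).
Reduce top mod 69: now compute (20/69).
Pull out 2^2: since 69 ≡ 5 (mod 8), (2/69) = -1, so (2/69)^2 = +1.
Reciprocity: 5 ≡ 1 and 69 ≡ 1 (mod 4), so (5/69) = +(69/5).
Reduce top mod 5: now compute (4/5).
Pull out 2^2: since 5 ≡ 5 (mod 8), (2/5) = -1, so (2/5)^2 = +1.
Reached (1/5) = 1. Collecting the sign flips along the way, the symbol is +1.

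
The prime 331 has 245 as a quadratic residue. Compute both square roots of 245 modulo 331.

Since 331 ≡ 3 (mod 4), a square root of 245 is 245^((331+1)/4) = 245^83 mod 331.
Repeated squaring: 245^2≡114, 245^4≡87, 245^8≡287, 245^16≡281, 245^32≡183, 245^64≡58 (mod 331).
245^83 = 245^(64+16+2+1) ≡ 24 (mod 331).
Check: 24² = 576 ≡ 245 (mod 331). The two roots are 24 and 307.

24, 307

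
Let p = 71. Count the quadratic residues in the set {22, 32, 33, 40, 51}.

(22/71) = -1 → non-residue.
(32/71) = +1 → QR.
(33/71) = -1 → non-residue.
(40/71) = +1 → QR.
(51/71) = -1 → non-residue.
Total quadratic residues among the 5: 2.

2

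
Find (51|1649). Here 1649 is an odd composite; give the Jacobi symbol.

0

Reciprocity: 51 ≡ 3 and 1649 ≡ 1 (mod 4), so (51/1649) = +(1649/51).
Reduce top mod 51: now compute (17/51).
Reciprocity: 17 ≡ 1 and 51 ≡ 3 (mod 4), so (17/51) = +(51/17).
Reduce top mod 17: now compute (0/17).
Top reduces to 0: gcd > 1, so the symbol is 0.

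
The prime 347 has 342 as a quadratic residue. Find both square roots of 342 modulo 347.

79, 268

Since 347 ≡ 3 (mod 4), a square root of 342 is 342^((347+1)/4) = 342^87 mod 347.
Repeated squaring: 342^2≡25, 342^4≡278, 342^8≡250, 342^16≡40, 342^32≡212, 342^64≡181 (mod 347).
342^87 = 342^(64+16+4+2+1) ≡ 268 (mod 347).
Check: 268² = 71824 ≡ 342 (mod 347). The two roots are 79 and 268.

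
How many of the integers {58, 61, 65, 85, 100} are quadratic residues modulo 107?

3

(58/107) = -1 → non-residue.
(61/107) = +1 → QR.
(65/107) = -1 → non-residue.
(85/107) = +1 → QR.
(100/107) = +1 → QR.
Total quadratic residues among the 5: 3.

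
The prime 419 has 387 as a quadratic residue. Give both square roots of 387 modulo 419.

Since 419 ≡ 3 (mod 4), a square root of 387 is 387^((419+1)/4) = 387^105 mod 419.
Repeated squaring: 387^2≡186, 387^4≡238, 387^8≡79, 387^16≡375, 387^32≡260, 387^64≡141 (mod 419).
387^105 = 387^(64+32+8+1) ≡ 35 (mod 419).
Check: 35² = 1225 ≡ 387 (mod 419). The two roots are 35 and 384.

35, 384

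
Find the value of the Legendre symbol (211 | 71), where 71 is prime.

First reduce: 211 ≡ 69 (mod 71).
Reciprocity: 69 ≡ 1 and 71 ≡ 3 (mod 4), so (69/71) = +(71/69).
Reduce top mod 69: now compute (2/69).
Pull out 2: since 69 ≡ 5 (mod 8), (2/69) = -1.
Reached (1/69) = 1. Collecting the sign flips along the way, the symbol is -1.

-1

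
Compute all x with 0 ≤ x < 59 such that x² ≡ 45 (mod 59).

24, 35

Since 59 ≡ 3 (mod 4), a square root of 45 is 45^((59+1)/4) = 45^15 mod 59.
Repeated squaring: 45^2≡19, 45^4≡7, 45^8≡49 (mod 59).
45^15 = 45^(8+4+2+1) ≡ 35 (mod 59).
Check: 35² = 1225 ≡ 45 (mod 59). The two roots are 24 and 35.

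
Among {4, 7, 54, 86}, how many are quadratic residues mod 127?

1

(4/127) = +1 → QR.
(7/127) = -1 → non-residue.
(54/127) = -1 → non-residue.
(86/127) = -1 → non-residue.
Total quadratic residues among the 4: 1.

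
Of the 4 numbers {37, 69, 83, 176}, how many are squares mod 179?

1

(37/179) = -1 → non-residue.
(69/179) = -1 → non-residue.
(83/179) = +1 → QR.
(176/179) = -1 → non-residue.
Total quadratic residues among the 4: 1.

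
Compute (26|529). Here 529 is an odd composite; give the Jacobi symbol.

1

Pull out 2: since 529 ≡ 1 (mod 8), (2/529) = +1.
Reciprocity: 13 ≡ 1 and 529 ≡ 1 (mod 4), so (13/529) = +(529/13).
Reduce top mod 13: now compute (9/13).
Reciprocity: 9 ≡ 1 and 13 ≡ 1 (mod 4), so (9/13) = +(13/9).
Reduce top mod 9: now compute (4/9).
Pull out 2^2: since 9 ≡ 1 (mod 8), (2/9) = +1, so (2/9)^2 = +1.
Reached (1/9) = 1. Collecting the sign flips along the way, the symbol is +1.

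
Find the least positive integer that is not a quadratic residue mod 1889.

(2/1889) = +1, so 2 is a residue.
(3/1889) = −1, so 3 is the smallest positive non-residue mod 1889.

3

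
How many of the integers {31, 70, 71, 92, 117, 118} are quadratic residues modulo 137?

1

(31/137) = -1 → non-residue.
(70/137) = -1 → non-residue.
(71/137) = -1 → non-residue.
(92/137) = -1 → non-residue.
(117/137) = -1 → non-residue.
(118/137) = +1 → QR.
Total quadratic residues among the 6: 1.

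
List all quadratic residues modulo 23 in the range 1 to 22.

1,2,3,4,6,8,9,12,13,16,18

Square k = 1,…,11 (k and 23−k give the same square):
1²=1, 2²=4, 3²=9, 4²=16, 5²≡2, 6²≡13, 7²≡3, 8²≡18, 9²≡12, 10²≡8, 11²≡6 (mod 23).
So the quadratic residues mod 23 are {1, 2, 3, 4, 6, 8, 9, 12, 13, 16, 18}.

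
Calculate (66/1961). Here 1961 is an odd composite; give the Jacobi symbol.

-1

Pull out 2: since 1961 ≡ 1 (mod 8), (2/1961) = +1.
Reciprocity: 33 ≡ 1 and 1961 ≡ 1 (mod 4), so (33/1961) = +(1961/33).
Reduce top mod 33: now compute (14/33).
Pull out 2: since 33 ≡ 1 (mod 8), (2/33) = +1.
Reciprocity: 7 ≡ 3 and 33 ≡ 1 (mod 4), so (7/33) = +(33/7).
Reduce top mod 7: now compute (5/7).
Reciprocity: 5 ≡ 1 and 7 ≡ 3 (mod 4), so (5/7) = +(7/5).
Reduce top mod 5: now compute (2/5).
Pull out 2: since 5 ≡ 5 (mod 8), (2/5) = -1.
Reached (1/5) = 1. Collecting the sign flips along the way, the symbol is -1.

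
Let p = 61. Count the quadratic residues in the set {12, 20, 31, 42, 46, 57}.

5

(12/61) = +1 → QR.
(20/61) = +1 → QR.
(31/61) = -1 → non-residue.
(42/61) = +1 → QR.
(46/61) = +1 → QR.
(57/61) = +1 → QR.
Total quadratic residues among the 6: 5.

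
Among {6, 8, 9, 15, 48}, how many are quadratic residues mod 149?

2

(6/149) = +1 → QR.
(8/149) = -1 → non-residue.
(9/149) = +1 → QR.
(15/149) = -1 → non-residue.
(48/149) = -1 → non-residue.
Total quadratic residues among the 5: 2.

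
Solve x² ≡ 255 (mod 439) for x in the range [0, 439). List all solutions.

Since 439 ≡ 3 (mod 4), a square root of 255 is 255^((439+1)/4) = 255^110 mod 439.
Repeated squaring: 255^2≡53, 255^4≡175, 255^8≡334, 255^16≡50, 255^32≡305, 255^64≡396 (mod 439).
255^110 = 255^(64+32+8+4+2) ≡ 143 (mod 439).
Check: 143² = 20449 ≡ 255 (mod 439). The two roots are 143 and 296.

143, 296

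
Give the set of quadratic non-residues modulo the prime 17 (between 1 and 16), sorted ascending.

Square k = 1,…,8 (k and 17−k give the same square):
1²=1, 2²=4, 3²=9, 4²=16, 5²≡8, 6²≡2, 7²≡15, 8²≡13 (mod 17).
The residues are {1, 2, 4, 8, 9, 13, 15, 16}; the non-residues are the remaining 8 nonzero classes.

3 5 6 7 10 11 12 14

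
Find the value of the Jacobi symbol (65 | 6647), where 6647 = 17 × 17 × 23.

-1

Reciprocity: 65 ≡ 1 and 6647 ≡ 3 (mod 4), so (65/6647) = +(6647/65).
Reduce top mod 65: now compute (17/65).
Reciprocity: 17 ≡ 1 and 65 ≡ 1 (mod 4), so (17/65) = +(65/17).
Reduce top mod 17: now compute (14/17).
Pull out 2: since 17 ≡ 1 (mod 8), (2/17) = +1.
Reciprocity: 7 ≡ 3 and 17 ≡ 1 (mod 4), so (7/17) = +(17/7).
Reduce top mod 7: now compute (3/7).
Reciprocity: 3 ≡ 3 and 7 ≡ 3 (mod 4), so (3/7) = −(7/3).
Reduce top mod 3: now compute (1/3).
Reached (1/3) = 1. Collecting the sign flips along the way, the symbol is -1.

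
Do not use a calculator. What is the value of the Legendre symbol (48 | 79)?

-1

Pull out 2^4: since 79 ≡ 7 (mod 8), (2/79) = +1, so (2/79)^4 = +1.
Reciprocity: 3 ≡ 3 and 79 ≡ 3 (mod 4), so (3/79) = −(79/3).
Reduce top mod 3: now compute (1/3).
Reached (1/3) = 1. Collecting the sign flips along the way, the symbol is -1.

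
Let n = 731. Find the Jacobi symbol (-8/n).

First reduce: -8 ≡ 723 (mod 731).
Reciprocity: 723 ≡ 3 and 731 ≡ 3 (mod 4), so (723/731) = −(731/723).
Reduce top mod 723: now compute (8/723).
Pull out 2^3: since 723 ≡ 3 (mod 8), (2/723) = -1, so (2/723)^3 = -1.
Reached (1/723) = 1. Collecting the sign flips along the way, the symbol is +1.

1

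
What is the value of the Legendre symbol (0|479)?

0

Top reduces to 0: gcd > 1, so the symbol is 0.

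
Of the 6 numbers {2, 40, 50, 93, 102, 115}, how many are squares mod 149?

(2/149) = -1 → non-residue.
(40/149) = -1 → non-residue.
(50/149) = -1 → non-residue.
(93/149) = -1 → non-residue.
(102/149) = +1 → QR.
(115/149) = -1 → non-residue.
Total quadratic residues among the 6: 1.

1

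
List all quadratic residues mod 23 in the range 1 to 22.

Square k = 1,…,11 (k and 23−k give the same square):
1²=1, 2²=4, 3²=9, 4²=16, 5²≡2, 6²≡13, 7²≡3, 8²≡18, 9²≡12, 10²≡8, 11²≡6 (mod 23).
So the quadratic residues mod 23 are {1, 2, 3, 4, 6, 8, 9, 12, 13, 16, 18}.

1 2 3 4 6 8 9 12 13 16 18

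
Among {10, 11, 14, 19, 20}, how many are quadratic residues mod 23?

0

(10/23) = -1 → non-residue.
(11/23) = -1 → non-residue.
(14/23) = -1 → non-residue.
(19/23) = -1 → non-residue.
(20/23) = -1 → non-residue.
Total quadratic residues among the 5: 0.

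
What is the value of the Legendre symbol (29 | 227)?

1

Reciprocity: 29 ≡ 1 and 227 ≡ 3 (mod 4), so (29/227) = +(227/29).
Reduce top mod 29: now compute (24/29).
Pull out 2^3: since 29 ≡ 5 (mod 8), (2/29) = -1, so (2/29)^3 = -1.
Reciprocity: 3 ≡ 3 and 29 ≡ 1 (mod 4), so (3/29) = +(29/3).
Reduce top mod 3: now compute (2/3).
Pull out 2: since 3 ≡ 3 (mod 8), (2/3) = -1.
Reached (1/3) = 1. Collecting the sign flips along the way, the symbol is +1.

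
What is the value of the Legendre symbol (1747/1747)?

0

First reduce: 1747 ≡ 0 (mod 1747).
Top reduces to 0: gcd > 1, so the symbol is 0.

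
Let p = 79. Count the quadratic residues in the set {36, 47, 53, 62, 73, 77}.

3

(36/79) = +1 → QR.
(47/79) = -1 → non-residue.
(53/79) = -1 → non-residue.
(62/79) = +1 → QR.
(73/79) = +1 → QR.
(77/79) = -1 → non-residue.
Total quadratic residues among the 6: 3.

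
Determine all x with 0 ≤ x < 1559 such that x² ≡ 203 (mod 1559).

Since 1559 ≡ 3 (mod 4), a square root of 203 is 203^((1559+1)/4) = 203^390 mod 1559.
Repeated squaring: 203^2≡675, 203^4≡397, 203^8≡150, 203^16≡674, 203^32≡607, 203^64≡525, 203^128≡1241, 203^256≡1348 (mod 1559).
203^390 = 203^(256+128+4+2) ≡ 360 (mod 1559).
Check: 360² = 129600 ≡ 203 (mod 1559). The two roots are 360 and 1199.

360, 1199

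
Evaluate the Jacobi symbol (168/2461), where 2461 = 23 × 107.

Pull out 2^3: since 2461 ≡ 5 (mod 8), (2/2461) = -1, so (2/2461)^3 = -1.
Reciprocity: 21 ≡ 1 and 2461 ≡ 1 (mod 4), so (21/2461) = +(2461/21).
Reduce top mod 21: now compute (4/21).
Pull out 2^2: since 21 ≡ 5 (mod 8), (2/21) = -1, so (2/21)^2 = +1.
Reached (1/21) = 1. Collecting the sign flips along the way, the symbol is -1.

-1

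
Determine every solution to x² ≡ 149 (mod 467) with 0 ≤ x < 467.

115, 352

Since 467 ≡ 3 (mod 4), a square root of 149 is 149^((467+1)/4) = 149^117 mod 467.
Repeated squaring: 149^2≡252, 149^4≡459, 149^8≡64, 149^16≡360, 149^32≡241, 149^64≡173 (mod 467).
149^117 = 149^(64+32+16+4+1) ≡ 352 (mod 467).
Check: 352² = 123904 ≡ 149 (mod 467). The two roots are 115 and 352.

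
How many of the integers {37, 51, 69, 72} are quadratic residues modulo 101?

1

(37/101) = +1 → QR.
(51/101) = -1 → non-residue.
(69/101) = -1 → non-residue.
(72/101) = -1 → non-residue.
Total quadratic residues among the 4: 1.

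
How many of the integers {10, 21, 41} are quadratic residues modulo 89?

(10/89) = +1 → QR.
(21/89) = +1 → QR.
(41/89) = -1 → non-residue.
Total quadratic residues among the 3: 2.

2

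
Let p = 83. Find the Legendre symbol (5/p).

Reciprocity: 5 ≡ 1 and 83 ≡ 3 (mod 4), so (5/83) = +(83/5).
Reduce top mod 5: now compute (3/5).
Reciprocity: 3 ≡ 3 and 5 ≡ 1 (mod 4), so (3/5) = +(5/3).
Reduce top mod 3: now compute (2/3).
Pull out 2: since 3 ≡ 3 (mod 8), (2/3) = -1.
Reached (1/3) = 1. Collecting the sign flips along the way, the symbol is -1.

-1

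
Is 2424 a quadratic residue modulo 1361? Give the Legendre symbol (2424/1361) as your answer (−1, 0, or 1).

1

First reduce: 2424 ≡ 1063 (mod 1361).
Reciprocity: 1063 ≡ 3 and 1361 ≡ 1 (mod 4), so (1063/1361) = +(1361/1063).
Reduce top mod 1063: now compute (298/1063).
Pull out 2: since 1063 ≡ 7 (mod 8), (2/1063) = +1.
Reciprocity: 149 ≡ 1 and 1063 ≡ 3 (mod 4), so (149/1063) = +(1063/149).
Reduce top mod 149: now compute (20/149).
Pull out 2^2: since 149 ≡ 5 (mod 8), (2/149) = -1, so (2/149)^2 = +1.
Reciprocity: 5 ≡ 1 and 149 ≡ 1 (mod 4), so (5/149) = +(149/5).
Reduce top mod 5: now compute (4/5).
Pull out 2^2: since 5 ≡ 5 (mod 8), (2/5) = -1, so (2/5)^2 = +1.
Reached (1/5) = 1. Collecting the sign flips along the way, the symbol is +1.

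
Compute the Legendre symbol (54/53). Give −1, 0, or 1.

First reduce: 54 ≡ 1 (mod 53).
Reached (1/53) = 1. Collecting the sign flips along the way, the symbol is +1.

1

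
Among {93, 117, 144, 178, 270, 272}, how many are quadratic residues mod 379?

(93/379) = +1 → QR.
(117/379) = -1 → non-residue.
(144/379) = +1 → QR.
(178/379) = +1 → QR.
(270/379) = +1 → QR.
(272/379) = -1 → non-residue.
Total quadratic residues among the 6: 4.

4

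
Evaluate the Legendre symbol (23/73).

Reciprocity: 23 ≡ 3 and 73 ≡ 1 (mod 4), so (23/73) = +(73/23).
Reduce top mod 23: now compute (4/23).
Pull out 2^2: since 23 ≡ 7 (mod 8), (2/23) = +1, so (2/23)^2 = +1.
Reached (1/23) = 1. Collecting the sign flips along the way, the symbol is +1.

1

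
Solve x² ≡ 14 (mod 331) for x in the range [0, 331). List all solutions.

Since 331 ≡ 3 (mod 4), a square root of 14 is 14^((331+1)/4) = 14^83 mod 331.
Repeated squaring: 14^2≡196, 14^4≡20, 14^8≡69, 14^16≡127, 14^32≡241, 14^64≡156 (mod 331).
14^83 = 14^(64+16+2+1) ≡ 26 (mod 331).
Check: 26² = 676 ≡ 14 (mod 331). The two roots are 26 and 305.

26, 305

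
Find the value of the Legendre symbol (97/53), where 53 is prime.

1

First reduce: 97 ≡ 44 (mod 53).
Pull out 2^2: since 53 ≡ 5 (mod 8), (2/53) = -1, so (2/53)^2 = +1.
Reciprocity: 11 ≡ 3 and 53 ≡ 1 (mod 4), so (11/53) = +(53/11).
Reduce top mod 11: now compute (9/11).
Reciprocity: 9 ≡ 1 and 11 ≡ 3 (mod 4), so (9/11) = +(11/9).
Reduce top mod 9: now compute (2/9).
Pull out 2: since 9 ≡ 1 (mod 8), (2/9) = +1.
Reached (1/9) = 1. Collecting the sign flips along the way, the symbol is +1.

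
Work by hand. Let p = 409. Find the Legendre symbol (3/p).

1

Euler's criterion: (3/409) ≡ 3^204 (mod 409).
3^2 ≡ 9 (mod 409)
3^4 ≡ 81 (mod 409)
3^8 ≡ 17 (mod 409)
3^16 ≡ 289 (mod 409)
3^32 ≡ 85 (mod 409)
3^64 ≡ 272 (mod 409)
3^128 ≡ 364 (mod 409)
3^204 = 3^(128+64+8+4) ≡ 1 (mod 409).
Result is 1, so (3/409) = 1.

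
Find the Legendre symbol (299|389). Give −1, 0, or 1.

-1

Euler's criterion: (299/389) ≡ 299^194 (mod 389).
299^2 ≡ 320 (mod 389)
299^4 ≡ 93 (mod 389)
299^8 ≡ 91 (mod 389)
299^16 ≡ 112 (mod 389)
299^32 ≡ 96 (mod 389)
299^64 ≡ 269 (mod 389)
299^128 ≡ 7 (mod 389)
299^194 = 299^(128+64+2) ≡ 388 (mod 389).
Result is 388 ≡ −1, so (299/389) = −1.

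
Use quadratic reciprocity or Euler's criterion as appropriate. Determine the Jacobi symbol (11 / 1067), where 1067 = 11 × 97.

0

Reciprocity: 11 ≡ 3 and 1067 ≡ 3 (mod 4), so (11/1067) = −(1067/11).
Reduce top mod 11: now compute (0/11).
Top reduces to 0: gcd > 1, so the symbol is 0.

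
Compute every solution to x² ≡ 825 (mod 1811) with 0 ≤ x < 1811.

Since 1811 ≡ 3 (mod 4), a square root of 825 is 825^((1811+1)/4) = 825^453 mod 1811.
Repeated squaring: 825^2≡1500, 825^4≡738, 825^8≡1344, 825^16≡769, 825^32≡975, 825^64≡1661, 825^128≡768, 825^256≡1249 (mod 1811).
825^453 = 825^(256+128+64+4+1) ≡ 1537 (mod 1811).
Check: 1537² = 2362369 ≡ 825 (mod 1811). The two roots are 274 and 1537.

274, 1537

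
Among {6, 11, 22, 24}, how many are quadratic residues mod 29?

3

(6/29) = +1 → QR.
(11/29) = -1 → non-residue.
(22/29) = +1 → QR.
(24/29) = +1 → QR.
Total quadratic residues among the 4: 3.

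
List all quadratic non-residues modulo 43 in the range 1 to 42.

2 3 5 7 8 12 18 19 20 22 26 27 28 29 30 32 33 34 37 39 42

Square k = 1,…,21 (k and 43−k give the same square):
1²=1, 2²=4, 3²=9, 4²=16, 5²=25, 6²=36, 7²≡6, 8²≡21, 9²≡38, 10²≡14, 11²≡35, 12²≡15, 13²≡40, 14²≡24, 15²≡10, 16²≡41, 17²≡31, 18²≡23, 19²≡17, 20²≡13, 21²≡11 (mod 43).
The residues are {1, 4, 6, 9, 10, 11, 13, 14, 15, 16, 17, 21, 23, 24, 25, 31, 35, 36, 38, 40, 41}; the non-residues are the remaining 21 nonzero classes.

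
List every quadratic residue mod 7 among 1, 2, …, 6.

1,2,4

Square k = 1,…,3 (k and 7−k give the same square):
1²=1, 2²=4, 3²≡2 (mod 7).
So the quadratic residues mod 7 are {1, 2, 4}.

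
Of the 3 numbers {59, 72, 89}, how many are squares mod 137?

2

(59/137) = +1 → QR.
(72/137) = +1 → QR.
(89/137) = -1 → non-residue.
Total quadratic residues among the 3: 2.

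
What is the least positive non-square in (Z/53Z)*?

(2/53) = −1, so 2 is the smallest positive non-residue mod 53.

2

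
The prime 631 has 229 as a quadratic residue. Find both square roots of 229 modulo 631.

289, 342

Since 631 ≡ 3 (mod 4), a square root of 229 is 229^((631+1)/4) = 229^158 mod 631.
Repeated squaring: 229^2≡68, 229^4≡207, 229^8≡572, 229^16≡326, 229^32≡268, 229^64≡521, 229^128≡111 (mod 631).
229^158 = 229^(128+16+8+4+2) ≡ 289 (mod 631).
Check: 289² = 83521 ≡ 229 (mod 631). The two roots are 289 and 342.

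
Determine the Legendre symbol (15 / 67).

1

Reciprocity: 15 ≡ 3 and 67 ≡ 3 (mod 4), so (15/67) = −(67/15).
Reduce top mod 15: now compute (7/15).
Reciprocity: 7 ≡ 3 and 15 ≡ 3 (mod 4), so (7/15) = −(15/7).
Reduce top mod 7: now compute (1/7).
Reached (1/7) = 1. Collecting the sign flips along the way, the symbol is +1.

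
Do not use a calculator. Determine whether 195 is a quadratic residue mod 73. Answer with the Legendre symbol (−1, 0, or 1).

1

First reduce: 195 ≡ 49 (mod 73).
Reciprocity: 49 ≡ 1 and 73 ≡ 1 (mod 4), so (49/73) = +(73/49).
Reduce top mod 49: now compute (24/49).
Pull out 2^3: since 49 ≡ 1 (mod 8), (2/49) = +1, so (2/49)^3 = +1.
Reciprocity: 3 ≡ 3 and 49 ≡ 1 (mod 4), so (3/49) = +(49/3).
Reduce top mod 3: now compute (1/3).
Reached (1/3) = 1. Collecting the sign flips along the way, the symbol is +1.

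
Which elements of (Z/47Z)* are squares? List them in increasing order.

Square k = 1,…,23 (k and 47−k give the same square):
1²=1, 2²=4, 3²=9, 4²=16, 5²=25, 6²=36, 7²≡2, 8²≡17, 9²≡34, 10²≡6, 11²≡27, 12²≡3, 13²≡28, 14²≡8, 15²≡37, 16²≡21, 17²≡7, 18²≡42, 19²≡32, 20²≡24, 21²≡18, 22²≡14, 23²≡12 (mod 47).
So the quadratic residues mod 47 are {1, 2, 3, 4, 6, 7, 8, 9, 12, 14, 16, 17, 18, 21, 24, 25, 27, 28, 32, 34, 36, 37, 42}.

1 2 3 4 6 7 8 9 12 14 16 17 18 21 24 25 27 28 32 34 36 37 42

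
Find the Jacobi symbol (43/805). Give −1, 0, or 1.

1

Reciprocity: 43 ≡ 3 and 805 ≡ 1 (mod 4), so (43/805) = +(805/43).
Reduce top mod 43: now compute (31/43).
Reciprocity: 31 ≡ 3 and 43 ≡ 3 (mod 4), so (31/43) = −(43/31).
Reduce top mod 31: now compute (12/31).
Pull out 2^2: since 31 ≡ 7 (mod 8), (2/31) = +1, so (2/31)^2 = +1.
Reciprocity: 3 ≡ 3 and 31 ≡ 3 (mod 4), so (3/31) = −(31/3).
Reduce top mod 3: now compute (1/3).
Reached (1/3) = 1. Collecting the sign flips along the way, the symbol is +1.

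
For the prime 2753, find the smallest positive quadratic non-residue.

3

(2/2753) = +1, so 2 is a residue.
(3/2753) = −1, so 3 is the smallest positive non-residue mod 2753.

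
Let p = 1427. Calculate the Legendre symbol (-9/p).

-1

First reduce: -9 ≡ 1418 (mod 1427).
Pull out 2: since 1427 ≡ 3 (mod 8), (2/1427) = -1.
Reciprocity: 709 ≡ 1 and 1427 ≡ 3 (mod 4), so (709/1427) = +(1427/709).
Reduce top mod 709: now compute (9/709).
Reciprocity: 9 ≡ 1 and 709 ≡ 1 (mod 4), so (9/709) = +(709/9).
Reduce top mod 9: now compute (7/9).
Reciprocity: 7 ≡ 3 and 9 ≡ 1 (mod 4), so (7/9) = +(9/7).
Reduce top mod 7: now compute (2/7).
Pull out 2: since 7 ≡ 7 (mod 8), (2/7) = +1.
Reached (1/7) = 1. Collecting the sign flips along the way, the symbol is -1.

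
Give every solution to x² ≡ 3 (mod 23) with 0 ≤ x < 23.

Since 23 ≡ 3 (mod 4), a square root of 3 is 3^((23+1)/4) = 3^6 mod 23.
Repeated squaring: 3^2≡9, 3^4≡12 (mod 23).
3^6 = 3^(4+2) ≡ 16 (mod 23).
Check: 16² = 256 ≡ 3 (mod 23). The two roots are 7 and 16.

7, 16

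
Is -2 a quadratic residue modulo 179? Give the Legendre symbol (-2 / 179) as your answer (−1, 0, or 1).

First reduce: -2 ≡ 177 (mod 179).
Reciprocity: 177 ≡ 1 and 179 ≡ 3 (mod 4), so (177/179) = +(179/177).
Reduce top mod 177: now compute (2/177).
Pull out 2: since 177 ≡ 1 (mod 8), (2/177) = +1.
Reached (1/177) = 1. Collecting the sign flips along the way, the symbol is +1.

1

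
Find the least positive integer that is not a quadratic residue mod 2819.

2

(2/2819) = −1, so 2 is the smallest positive non-residue mod 2819.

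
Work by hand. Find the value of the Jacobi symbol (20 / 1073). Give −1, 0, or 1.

-1

Pull out 2^2: since 1073 ≡ 1 (mod 8), (2/1073) = +1, so (2/1073)^2 = +1.
Reciprocity: 5 ≡ 1 and 1073 ≡ 1 (mod 4), so (5/1073) = +(1073/5).
Reduce top mod 5: now compute (3/5).
Reciprocity: 3 ≡ 3 and 5 ≡ 1 (mod 4), so (3/5) = +(5/3).
Reduce top mod 3: now compute (2/3).
Pull out 2: since 3 ≡ 3 (mod 8), (2/3) = -1.
Reached (1/3) = 1. Collecting the sign flips along the way, the symbol is -1.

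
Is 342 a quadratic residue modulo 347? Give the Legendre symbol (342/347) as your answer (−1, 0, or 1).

Pull out 2: since 347 ≡ 3 (mod 8), (2/347) = -1.
Reciprocity: 171 ≡ 3 and 347 ≡ 3 (mod 4), so (171/347) = −(347/171).
Reduce top mod 171: now compute (5/171).
Reciprocity: 5 ≡ 1 and 171 ≡ 3 (mod 4), so (5/171) = +(171/5).
Reduce top mod 5: now compute (1/5).
Reached (1/5) = 1. Collecting the sign flips along the way, the symbol is +1.

1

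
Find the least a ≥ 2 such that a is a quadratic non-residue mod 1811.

(2/1811) = −1, so 2 is the smallest positive non-residue mod 1811.

2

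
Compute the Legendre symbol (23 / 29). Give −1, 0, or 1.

1

Euler's criterion: (23/29) ≡ 23^14 (mod 29).
23^2 ≡ 7 (mod 29)
23^4 ≡ 20 (mod 29)
23^8 ≡ 23 (mod 29)
23^14 = 23^(8+4+2) ≡ 1 (mod 29).
Result is 1, so (23/29) = 1.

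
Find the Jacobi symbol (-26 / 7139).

-1

First reduce: -26 ≡ 7113 (mod 7139).
Reciprocity: 7113 ≡ 1 and 7139 ≡ 3 (mod 4), so (7113/7139) = +(7139/7113).
Reduce top mod 7113: now compute (26/7113).
Pull out 2: since 7113 ≡ 1 (mod 8), (2/7113) = +1.
Reciprocity: 13 ≡ 1 and 7113 ≡ 1 (mod 4), so (13/7113) = +(7113/13).
Reduce top mod 13: now compute (2/13).
Pull out 2: since 13 ≡ 5 (mod 8), (2/13) = -1.
Reached (1/13) = 1. Collecting the sign flips along the way, the symbol is -1.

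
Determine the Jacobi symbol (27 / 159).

Reciprocity: 27 ≡ 3 and 159 ≡ 3 (mod 4), so (27/159) = −(159/27).
Reduce top mod 27: now compute (24/27).
Pull out 2^3: since 27 ≡ 3 (mod 8), (2/27) = -1, so (2/27)^3 = -1.
Reciprocity: 3 ≡ 3 and 27 ≡ 3 (mod 4), so (3/27) = −(27/3).
Reduce top mod 3: now compute (0/3).
Top reduces to 0: gcd > 1, so the symbol is 0.

0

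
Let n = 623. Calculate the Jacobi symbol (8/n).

Pull out 2^3: since 623 ≡ 7 (mod 8), (2/623) = +1, so (2/623)^3 = +1.
Reached (1/623) = 1. Collecting the sign flips along the way, the symbol is +1.

1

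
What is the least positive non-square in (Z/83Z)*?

2

(2/83) = −1, so 2 is the smallest positive non-residue mod 83.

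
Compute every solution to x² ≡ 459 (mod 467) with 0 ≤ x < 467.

Since 467 ≡ 3 (mod 4), a square root of 459 is 459^((467+1)/4) = 459^117 mod 467.
Repeated squaring: 459^2≡64, 459^4≡360, 459^8≡241, 459^16≡173, 459^32≡41, 459^64≡280 (mod 467).
459^117 = 459^(64+32+16+4+1) ≡ 252 (mod 467).
Check: 252² = 63504 ≡ 459 (mod 467). The two roots are 215 and 252.

215, 252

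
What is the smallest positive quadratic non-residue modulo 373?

(2/373) = −1, so 2 is the smallest positive non-residue mod 373.

2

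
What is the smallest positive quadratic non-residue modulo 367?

(2/367) = +1, so 2 is a residue.
(3/367) = −1, so 3 is the smallest positive non-residue mod 367.

3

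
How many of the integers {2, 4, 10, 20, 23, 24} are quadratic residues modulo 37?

2

(2/37) = -1 → non-residue.
(4/37) = +1 → QR.
(10/37) = +1 → QR.
(20/37) = -1 → non-residue.
(23/37) = -1 → non-residue.
(24/37) = -1 → non-residue.
Total quadratic residues among the 6: 2.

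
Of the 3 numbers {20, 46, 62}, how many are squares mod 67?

1

(20/67) = -1 → non-residue.
(46/67) = -1 → non-residue.
(62/67) = +1 → QR.
Total quadratic residues among the 3: 1.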